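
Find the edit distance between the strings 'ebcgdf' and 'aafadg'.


Building DP table for s1='ebcgdf' (len 6) and s2='aafadg' (len 6):
       a  a  f  a  d  g
    0  1  2  3  4  5  6
  e 1  1  2  3  4  5  6
  b 2  2  2  3  4  5  6
  c 3  3  3  3  4  5  6
  g 4  4  4  4  4  5  5
  d 5  5  5  5  5  4  5
  f 6  6  6  5  6  5  5
Edit distance = dp[6][6] = 5

5


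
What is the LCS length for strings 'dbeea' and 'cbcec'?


DP table for LCS of 'dbeea' and 'cbcec':
       c  b  c  e  c
    0  0  0  0  0  0
  d 0  0  0  0  0  0
  b 0  0  1  1  1  1
  e 0  0  1  1  2  2
  e 0  0  1  1  2  2
  a 0  0  1  1  2  2
LCS: 'be'
LCS length = 2

2


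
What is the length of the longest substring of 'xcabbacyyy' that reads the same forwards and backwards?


Scanning 'xcabbacyyy' for palindromic substrings.
Substring at positions 1-6: 'cabbac'.
Check: reverse('cabbac') = 'cabbac' -> palindrome confirmed.
Neighbouring characters ('x' / 'y') break symmetry, so it cannot extend further.
No longer palindromic substring exists; longest length = 6

6


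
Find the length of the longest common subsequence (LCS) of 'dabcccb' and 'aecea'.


DP table for LCS of 'dabcccb' and 'aecea':
       a  e  c  e  a
    0  0  0  0  0  0
  d 0  0  0  0  0  0
  a 0  1  1  1  1  1
  b 0  1  1  1  1  1
  c 0  1  1  2  2  2
  c 0  1  1  2  2  2
  c 0  1  1  2  2  2
  b 0  1  1  2  2  2
LCS: 'ac'
LCS length = 2

2


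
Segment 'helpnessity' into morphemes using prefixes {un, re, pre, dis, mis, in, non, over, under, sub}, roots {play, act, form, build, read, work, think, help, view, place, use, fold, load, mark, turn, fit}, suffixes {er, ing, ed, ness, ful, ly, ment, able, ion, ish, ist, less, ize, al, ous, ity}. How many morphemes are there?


Segmenting 'helpnessity' against the inventory:
  'help' -> root (morpheme 1)
  'ness' -> suffix (morpheme 2)
  'ity' -> suffix (morpheme 3)
Total morphemes: 3

3


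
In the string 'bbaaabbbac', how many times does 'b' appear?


Scanning 'bbaaabbbac' for 'b':
  Position 0: 'b' -> MATCH (count: 1)
  Position 1: 'b' -> MATCH (count: 2)
  Position 5: 'b' -> MATCH (count: 3)
  Position 6: 'b' -> MATCH (count: 4)
  Position 7: 'b' -> MATCH (count: 5)
Total occurrences of 'b': 5

5


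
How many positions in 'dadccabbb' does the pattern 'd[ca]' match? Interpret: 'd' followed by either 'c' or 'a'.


Pattern: d[ca] means 'd' followed by either 'c' or 'a'.
Scanning 'dadccabbb' position-by-position:
  Pos 0: window 'da' -> MATCH
  Pos 1: window 'ad' -> no
  Pos 2: window 'dc' -> MATCH
  Pos 3: window 'cc' -> no
  Pos 4: window 'ca' -> no
  Pos 5: window 'ab' -> no
  Pos 6: window 'bb' -> no
  Pos 7: window 'bb' -> no
  Pos 8: window 'b' -> no
Total matches: 2

2


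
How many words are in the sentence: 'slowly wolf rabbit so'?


Counting words by splitting on spaces:
  Word 1: 'slowly'
  Word 2: 'wolf'
  Word 3: 'rabbit'
  Word 4: 'so'
Total words: 4

4


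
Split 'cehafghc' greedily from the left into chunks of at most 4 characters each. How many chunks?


'cehafghc' has 8 characters.
Chunking with max size 4:
  Chunk 1: 'ceha' (positions 0-3)
  Chunk 2: 'fghc' (positions 4-7)
Total chunks: ceil(8 / 4) = 2

2


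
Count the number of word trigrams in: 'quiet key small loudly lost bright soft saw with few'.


Word trigrams from [10] words:
  Trigram 1: (quiet key small)
  Trigram 2: (key small loudly)
  Trigram 3: (small loudly lost)
  Trigram 4: (loudly lost bright)
  Trigram 5: (lost bright soft)
  Trigram 6: (bright soft saw)
  Trigram 7: (soft saw with)
  Trigram 8: (saw with few)
Total word trigrams: 10 - 2 = 8

8


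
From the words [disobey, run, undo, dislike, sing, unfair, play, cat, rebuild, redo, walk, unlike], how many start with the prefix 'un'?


Checking each word for prefix 'un':
  'disobey' -> no (count: 0)
  'run' -> no (count: 0)
  'undo' -> YES, starts with 'un' (count: 1)
  'dislike' -> no (count: 1)
  'sing' -> no (count: 1)
  'unfair' -> YES, starts with 'un' (count: 2)
  'play' -> no (count: 2)
  'cat' -> no (count: 2)
  'rebuild' -> no (count: 2)
  'redo' -> no (count: 2)
  'walk' -> no (count: 2)
  'unlike' -> YES, starts with 'un' (count: 3)
Total with prefix 'un': 3

3


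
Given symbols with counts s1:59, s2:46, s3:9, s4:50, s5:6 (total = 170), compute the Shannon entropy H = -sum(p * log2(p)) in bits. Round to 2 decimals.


Computing entropy H = -sum(p_i * log2(p_i)):
  s1: p = 59/170 = 0.3471, -p*log2(p) = 0.5299
  s2: p = 46/170 = 0.2706, -p*log2(p) = 0.5103
  s3: p = 9/170 = 0.0529, -p*log2(p) = 0.2244
  s4: p = 50/170 = 0.2941, -p*log2(p) = 0.5193
  s5: p = 6/170 = 0.0353, -p*log2(p) = 0.1703
H = sum of terms = 1.9542
Rounded to 2 decimals: 1.95

1.95


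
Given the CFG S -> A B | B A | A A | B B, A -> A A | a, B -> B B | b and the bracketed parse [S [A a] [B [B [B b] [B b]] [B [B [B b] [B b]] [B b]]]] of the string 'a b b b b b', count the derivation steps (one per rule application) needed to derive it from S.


Every bracketed nonterminal node [X ...] in the tree is produced by exactly one rule application.
Reading the tree off as a leftmost derivation:
  Step 1: S  =>  A B   (applied S -> A B)
  Step 2: A B  =>  a B   (applied A -> a)
  Step 3: a B  =>  a B B   (applied B -> B B)
  Step 4: a B B  =>  a B B B   (applied B -> B B)
  Step 5: a B B B  =>  a b B B   (applied B -> b)
  Step 6: a b B B  =>  a b b B   (applied B -> b)
  Step 7: a b b B  =>  a b b B B   (applied B -> B B)
  Step 8: a b b B B  =>  a b b B B B   (applied B -> B B)
  Step 9: a b b B B B  =>  a b b b B B   (applied B -> b)
  Step 10: a b b b B B  =>  a b b b b B   (applied B -> b)
  Step 11: a b b b b B  =>  a b b b b b   (applied B -> b)
Final yield: a b b b b b
Total rewrite steps: 11

11


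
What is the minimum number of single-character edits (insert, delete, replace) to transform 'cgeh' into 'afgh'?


Building DP table for s1='cgeh' (len 4) and s2='afgh' (len 4):
       a  f  g  h
    0  1  2  3  4
  c 1  1  2  3  4
  g 2  2  2  2  3
  e 3  3  3  3  3
  h 4  4  4  4  3
Edit distance = dp[4][4] = 3

3


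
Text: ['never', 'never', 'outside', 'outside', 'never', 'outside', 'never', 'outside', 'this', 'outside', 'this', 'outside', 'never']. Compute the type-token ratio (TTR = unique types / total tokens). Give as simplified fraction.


Tokens: 13
Unique types: ('never', 'outside', 'this') = 3
TTR = 3/13
Already in lowest terms.

3/13


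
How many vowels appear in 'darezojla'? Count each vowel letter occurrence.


Scanning each character of 'darezojla':
  Position 1: 'd' -> consonant (running count: 0)
  Position 2: 'a' -> vowel (running count: 1)
  Position 3: 'r' -> consonant (running count: 1)
  Position 4: 'e' -> vowel (running count: 2)
  Position 5: 'z' -> consonant (running count: 2)
  Position 6: 'o' -> vowel (running count: 3)
  Position 7: 'j' -> consonant (running count: 3)
  Position 8: 'l' -> consonant (running count: 3)
  Position 9: 'a' -> vowel (running count: 4)
Total vowels: 4

4


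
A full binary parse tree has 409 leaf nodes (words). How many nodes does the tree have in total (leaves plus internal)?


Leaf nodes (terminals): 409
Internal nodes = n - 1 = 409 - 1 = 408
Total = leaves + internal = 409 + 408 = 817

817


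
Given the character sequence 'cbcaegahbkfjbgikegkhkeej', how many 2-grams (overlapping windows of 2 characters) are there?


String 'cbcaegahbkfjbgikegkhkeej' has length L = 24.
Number of overlapping n-grams = L - n + 1
Substituting: 24 - 2 + 1 = 23

23


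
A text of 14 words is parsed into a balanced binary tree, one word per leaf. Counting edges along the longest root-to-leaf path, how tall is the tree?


In a balanced binary tree with n leaves the deepest leaf is ceil(log2(n)) edges below the root.
log2(14) = 3.8074
ceil(3.8074) = 4
height (edges) = 4

4


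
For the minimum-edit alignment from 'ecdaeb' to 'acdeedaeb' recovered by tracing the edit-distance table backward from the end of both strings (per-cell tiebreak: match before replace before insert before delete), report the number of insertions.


Edit distance = 4. Backtracking from cell (6, 9) with preference match > replace > insert > delete,
then listing the resulting alignment 'ecdaeb' -> 'acdeedaeb' left to right:
  Step 1: insert 'a' [insertion #1]
  Step 2: insert 'c' [insertion #2]
  Step 3: insert 'd' [insertion #3]
  Step 4: keep 'e'
  Step 5: replace c->e
  Step 6: keep 'd'
  Step 7: keep 'a'
  Step 8: keep 'e'
  Step 9: keep 'b'
Total insertions: 3

3


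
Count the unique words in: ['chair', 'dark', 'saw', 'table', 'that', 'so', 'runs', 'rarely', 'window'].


Listing all tokens and tracking unique types:
  Token 1: 'chair' -> NEW (unique so far: 1)
  Token 2: 'dark' -> NEW (unique so far: 2)
  Token 3: 'saw' -> NEW (unique so far: 3)
  Token 4: 'table' -> NEW (unique so far: 4)
  Token 5: 'that' -> NEW (unique so far: 5)
  Token 6: 'so' -> NEW (unique so far: 6)
  Token 7: 'runs' -> NEW (unique so far: 7)
  Token 8: 'rarely' -> NEW (unique so far: 8)
  Token 9: 'window' -> NEW (unique so far: 9)
Unique types: ('chair', 'dark', 'rarely', 'runs', 'saw', 'so', 'table', 'that', 'window')
Vocabulary size: 9

9


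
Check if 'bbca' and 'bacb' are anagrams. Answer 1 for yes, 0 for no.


Sort characters of 'bbca': 'abbc'
Sort characters of 'bacb': 'abbc'
Sorted forms match -> they ARE anagrams
Result: 1

1


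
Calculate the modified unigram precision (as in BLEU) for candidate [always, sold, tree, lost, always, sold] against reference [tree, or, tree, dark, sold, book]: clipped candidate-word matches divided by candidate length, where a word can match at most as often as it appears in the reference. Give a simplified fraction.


Reference word counts: {'book': 1, 'dark': 1, 'or': 1, 'sold': 1, 'tree': 2}
Checking each candidate word (with clipping):
  'always' -> not in reference -> no match (matches: 0)
  'sold' -> in reference (ref count 1, used 1/1) -> match (matches: 1)
  'tree' -> in reference (ref count 2, used 1/2) -> match (matches: 2)
  'lost' -> not in reference -> no match (matches: 2)
  'always' -> not in reference -> no match (matches: 2)
  'sold' -> ref count 1 already used up (1/1) -> clipped, no match (matches: 2)
Clipped matches: 2, Candidate length: 6
Precision = 2/6 = 1/3

1/3


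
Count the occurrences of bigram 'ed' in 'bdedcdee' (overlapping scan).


Scanning 'bdedcdee' for bigram 'ed':
  Position 0: 'bd' -> no
  Position 1: 'de' -> no
  Position 2: 'ed' -> MATCH
  Position 3: 'dc' -> no
  Position 4: 'cd' -> no
  Position 5: 'de' -> no
  Position 6: 'ee' -> no
Total matches: 1

1


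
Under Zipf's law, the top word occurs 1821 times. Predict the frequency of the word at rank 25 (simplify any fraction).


Zipf's law: freq(rank) = f1 / rank
f1 = 1821, rank = 25
freq = 1821 / 25
GCD(1821, 25) = 1
Simplified: 1821/25

1821/25


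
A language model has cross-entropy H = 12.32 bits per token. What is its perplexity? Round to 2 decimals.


Perplexity formula: PP = 2^H
H = 12.32
PP = 2^12.32
Decompose: 2^12.32 = 2^12 * 2^0.32
2^12 = 4096, 2^0.32 ~ 1.2483305
PP ~ 4096 * 1.2483305 = 5113.1617280
Rounded to 2 decimals: 5113.16

5113.16


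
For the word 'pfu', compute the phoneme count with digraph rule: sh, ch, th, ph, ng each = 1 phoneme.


Parsing 'pfu' greedily, digraphs first:
  'p' -> consonant phoneme (phonemes so far: 1)
  'f' -> consonant phoneme (phonemes so far: 2)
  'u' -> vowel phoneme (phonemes so far: 3)
Total phonemes: 3

3


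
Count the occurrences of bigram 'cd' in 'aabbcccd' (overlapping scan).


Scanning 'aabbcccd' for bigram 'cd':
  Position 0: 'aa' -> no
  Position 1: 'ab' -> no
  Position 2: 'bb' -> no
  Position 3: 'bc' -> no
  Position 4: 'cc' -> no
  Position 5: 'cc' -> no
  Position 6: 'cd' -> MATCH
Total matches: 1

1


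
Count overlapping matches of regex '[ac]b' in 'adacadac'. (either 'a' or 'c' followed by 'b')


Pattern: [ac]b means either 'a' or 'c' followed by 'b'.
Scanning 'adacadac' position-by-position:
  Pos 0: window 'ad' -> no
  Pos 1: window 'da' -> no
  Pos 2: window 'ac' -> no
  Pos 3: window 'ca' -> no
  Pos 4: window 'ad' -> no
  Pos 5: window 'da' -> no
  Pos 6: window 'ac' -> no
  Pos 7: window 'c' -> no
Total matches: 0

0


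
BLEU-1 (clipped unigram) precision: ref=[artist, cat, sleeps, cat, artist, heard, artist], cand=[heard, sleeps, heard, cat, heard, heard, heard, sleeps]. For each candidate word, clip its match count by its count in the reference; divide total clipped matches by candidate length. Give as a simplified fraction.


Reference word counts: {'artist': 3, 'cat': 2, 'heard': 1, 'sleeps': 1}
Checking each candidate word (with clipping):
  'heard' -> in reference (ref count 1, used 1/1) -> match (matches: 1)
  'sleeps' -> in reference (ref count 1, used 1/1) -> match (matches: 2)
  'heard' -> ref count 1 already used up (1/1) -> clipped, no match (matches: 2)
  'cat' -> in reference (ref count 2, used 1/2) -> match (matches: 3)
  'heard' -> ref count 1 already used up (1/1) -> clipped, no match (matches: 3)
  'heard' -> ref count 1 already used up (1/1) -> clipped, no match (matches: 3)
  'heard' -> ref count 1 already used up (1/1) -> clipped, no match (matches: 3)
  'sleeps' -> ref count 1 already used up (1/1) -> clipped, no match (matches: 3)
Clipped matches: 3, Candidate length: 8
Precision = 3/8

3/8


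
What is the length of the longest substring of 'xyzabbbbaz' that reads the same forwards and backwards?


Scanning 'xyzabbbbaz' for palindromic substrings.
Substring at positions 2-9: 'zabbbbaz'.
Check: reverse('zabbbbaz') = 'zabbbbaz' -> palindrome confirmed.
Neighbouring characters ('y' / '-') break symmetry, so it cannot extend further.
No longer palindromic substring exists; longest length = 8

8


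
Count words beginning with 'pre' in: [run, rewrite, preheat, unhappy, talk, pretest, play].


Checking each word for prefix 'pre':
  'run' -> no (count: 0)
  'rewrite' -> no (count: 0)
  'preheat' -> YES, starts with 'pre' (count: 1)
  'unhappy' -> no (count: 1)
  'talk' -> no (count: 1)
  'pretest' -> YES, starts with 'pre' (count: 2)
  'play' -> no (count: 2)
Total with prefix 'pre': 2

2


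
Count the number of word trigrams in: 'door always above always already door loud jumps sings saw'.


Word trigrams from [10] words:
  Trigram 1: (door always above)
  Trigram 2: (always above always)
  Trigram 3: (above always already)
  Trigram 4: (always already door)
  Trigram 5: (already door loud)
  Trigram 6: (door loud jumps)
  Trigram 7: (loud jumps sings)
  Trigram 8: (jumps sings saw)
Total word trigrams: 10 - 2 = 8

8


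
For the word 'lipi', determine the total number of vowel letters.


Scanning each character of 'lipi':
  Position 1: 'l' -> consonant (running count: 0)
  Position 2: 'i' -> vowel (running count: 1)
  Position 3: 'p' -> consonant (running count: 1)
  Position 4: 'i' -> vowel (running count: 2)
Total vowels: 2

2


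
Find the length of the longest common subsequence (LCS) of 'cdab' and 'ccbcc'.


DP table for LCS of 'cdab' and 'ccbcc':
       c  c  b  c  c
    0  0  0  0  0  0
  c 0  1  1  1  1  1
  d 0  1  1  1  1  1
  a 0  1  1  1  1  1
  b 0  1  1  2  2  2
LCS: 'cb'
LCS length = 2

2


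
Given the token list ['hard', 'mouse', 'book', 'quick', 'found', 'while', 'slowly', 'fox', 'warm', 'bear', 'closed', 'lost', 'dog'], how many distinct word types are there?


Listing all tokens and tracking unique types:
  Token 1: 'hard' -> NEW (unique so far: 1)
  Token 2: 'mouse' -> NEW (unique so far: 2)
  Token 3: 'book' -> NEW (unique so far: 3)
  Token 4: 'quick' -> NEW (unique so far: 4)
  Token 5: 'found' -> NEW (unique so far: 5)
  Token 6: 'while' -> NEW (unique so far: 6)
  Token 7: 'slowly' -> NEW (unique so far: 7)
  Token 8: 'fox' -> NEW (unique so far: 8)
  Token 9: 'warm' -> NEW (unique so far: 9)
  Token 10: 'bear' -> NEW (unique so far: 10)
  Token 11: 'closed' -> NEW (unique so far: 11)
  Token 12: 'lost' -> NEW (unique so far: 12)
  Token 13: 'dog' -> NEW (unique so far: 13)
Unique types: ('bear', 'book', 'closed', 'dog', 'found', 'fox', 'hard', 'lost', 'mouse', 'quick', 'slowly', 'warm', 'while')
Vocabulary size: 13

13


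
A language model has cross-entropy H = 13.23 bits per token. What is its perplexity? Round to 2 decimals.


Perplexity formula: PP = 2^H
H = 13.23
PP = 2^13.23
Decompose: 2^13.23 = 2^13 * 2^0.23
2^13 = 8192, 2^0.23 ~ 1.1728349
PP ~ 8192 * 1.1728349 = 9607.8635008
Rounded to 2 decimals: 9607.86

9607.86


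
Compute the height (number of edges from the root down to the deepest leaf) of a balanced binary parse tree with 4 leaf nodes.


In a balanced binary tree with n leaves the deepest leaf is ceil(log2(n)) edges below the root.
log2(4) = 2.0000
ceil(2.0000) = 2
height (edges) = 2

2


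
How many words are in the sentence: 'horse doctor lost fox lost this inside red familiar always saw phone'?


Counting words by splitting on spaces:
  Word 1: 'horse'
  Word 2: 'doctor'
  Word 3: 'lost'
  Word 4: 'fox'
  Word 5: 'lost'
  Word 6: 'this'
  Word 7: 'inside'
  Word 8: 'red'
  Word 9: 'familiar'
  Word 10: 'always'
  Word 11: 'saw'
  Word 12: 'phone'
Total words: 12

12


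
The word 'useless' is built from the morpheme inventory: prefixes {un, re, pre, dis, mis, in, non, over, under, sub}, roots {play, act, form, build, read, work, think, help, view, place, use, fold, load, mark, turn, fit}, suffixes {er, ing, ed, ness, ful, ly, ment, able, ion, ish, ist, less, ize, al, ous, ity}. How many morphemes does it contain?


Segmenting 'useless' against the inventory:
  'use' -> root (morpheme 1)
  'less' -> suffix (morpheme 2)
Total morphemes: 2

2


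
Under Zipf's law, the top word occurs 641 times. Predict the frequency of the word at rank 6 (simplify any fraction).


Zipf's law: freq(rank) = f1 / rank
f1 = 641, rank = 6
freq = 641 / 6
GCD(641, 6) = 1
Simplified: 641/6

641/6


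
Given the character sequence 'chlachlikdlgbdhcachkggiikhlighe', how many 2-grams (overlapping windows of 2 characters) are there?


String 'chlachlikdlgbdhcachkggiikhlighe' has length L = 31.
Number of overlapping n-grams = L - n + 1
Substituting: 31 - 2 + 1 = 30

30


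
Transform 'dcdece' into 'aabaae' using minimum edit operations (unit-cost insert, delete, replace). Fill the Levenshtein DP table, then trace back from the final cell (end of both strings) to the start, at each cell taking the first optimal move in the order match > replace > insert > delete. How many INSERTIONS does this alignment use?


Edit distance = 5. Backtracking from cell (6, 6) with preference match > replace > insert > delete,
then listing the resulting alignment 'dcdece' -> 'aabaae' left to right:
  Step 1: replace d->a
  Step 2: replace c->a
  Step 3: replace d->b
  Step 4: replace e->a
  Step 5: replace c->a
  Step 6: keep 'e'
Total insertions: 0

0


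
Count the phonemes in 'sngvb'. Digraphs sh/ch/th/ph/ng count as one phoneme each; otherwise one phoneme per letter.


Parsing 'sngvb' greedily, digraphs first:
  's' -> consonant phoneme (phonemes so far: 1)
  'ng' -> digraph (1 consonant phoneme) (phonemes so far: 2)
  'v' -> consonant phoneme (phonemes so far: 3)
  'b' -> consonant phoneme (phonemes so far: 4)
Total phonemes: 4

4


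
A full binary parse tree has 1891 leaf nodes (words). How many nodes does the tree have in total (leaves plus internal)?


Leaf nodes (terminals): 1891
Internal nodes = n - 1 = 1891 - 1 = 1890
Total = leaves + internal = 1891 + 1890 = 3781

3781


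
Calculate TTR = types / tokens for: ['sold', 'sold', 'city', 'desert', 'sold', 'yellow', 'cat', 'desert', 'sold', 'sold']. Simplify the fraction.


Tokens: 10
Unique types: ('cat', 'city', 'desert', 'sold', 'yellow') = 5
TTR = 5/10
Simplify: divide both by 5 -> 1/2
TTR = 1/2

1/2


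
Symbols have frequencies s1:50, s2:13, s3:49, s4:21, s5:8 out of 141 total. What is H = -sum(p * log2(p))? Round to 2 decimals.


Computing entropy H = -sum(p_i * log2(p_i)):
  s1: p = 50/141 = 0.3546, -p*log2(p) = 0.5304
  s2: p = 13/141 = 0.0922, -p*log2(p) = 0.3171
  s3: p = 49/141 = 0.3475, -p*log2(p) = 0.5299
  s4: p = 21/141 = 0.1489, -p*log2(p) = 0.4092
  s5: p = 8/141 = 0.0567, -p*log2(p) = 0.2349
H = sum of terms = 2.0215
Rounded to 2 decimals: 2.02

2.02


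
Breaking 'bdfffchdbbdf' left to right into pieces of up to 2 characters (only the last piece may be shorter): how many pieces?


'bdfffchdbbdf' has 12 characters.
Chunking with max size 2:
  Chunk 1: 'bd' (positions 0-1)
  Chunk 2: 'ff' (positions 2-3)
  Chunk 3: 'fc' (positions 4-5)
  Chunk 4: 'hd' (positions 6-7)
  Chunk 5: 'bb' (positions 8-9)
  Chunk 6: 'df' (positions 10-11)
Total chunks: ceil(12 / 2) = 6

6


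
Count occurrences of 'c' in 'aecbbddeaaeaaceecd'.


Scanning 'aecbbddeaaeaaceecd' for 'c':
  Position 2: 'c' -> MATCH (count: 1)
  Position 13: 'c' -> MATCH (count: 2)
  Position 16: 'c' -> MATCH (count: 3)
Total occurrences of 'c': 3

3


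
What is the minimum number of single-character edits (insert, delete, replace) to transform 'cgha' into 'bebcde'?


Building DP table for s1='cgha' (len 4) and s2='bebcde' (len 6):
       b  e  b  c  d  e
    0  1  2  3  4  5  6
  c 1  1  2  3  3  4  5
  g 2  2  2  3  4  4  5
  h 3  3  3  3  4  5  5
  a 4  4  4  4  4  5  6
Edit distance = dp[4][6] = 6

6


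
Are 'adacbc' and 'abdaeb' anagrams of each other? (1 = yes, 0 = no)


Sort characters of 'adacbc': 'aabccd'
Sort characters of 'abdaeb': 'aabbde'
Sorted forms differ -> they are NOT anagrams
Result: 0

0


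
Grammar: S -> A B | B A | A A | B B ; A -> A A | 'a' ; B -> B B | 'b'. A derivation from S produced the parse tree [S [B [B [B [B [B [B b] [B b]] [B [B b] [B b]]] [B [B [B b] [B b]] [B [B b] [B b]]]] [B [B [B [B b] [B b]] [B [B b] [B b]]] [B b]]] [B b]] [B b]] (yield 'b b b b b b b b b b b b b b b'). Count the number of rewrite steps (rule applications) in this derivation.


Every bracketed nonterminal node [X ...] in the tree is produced by exactly one rule application.
Reading the tree off as a leftmost derivation:
  Step 1: S  =>  B B   (applied S -> B B)
  Step 2: B B  =>  B B B   (applied B -> B B)
  Step 3: B B B  =>  B B B B   (applied B -> B B)
  Step 4: B B B B  =>  B B B B B   (applied B -> B B)
  Step 5: B B B B B  =>  B B B B B B   (applied B -> B B)
  Step 6: B B B B B B  =>  B B B B B B B   (applied B -> B B)
  Step 7: B B B B B B B  =>  b B B B B B B   (applied B -> b)
  Step 8: b B B B B B B  =>  b b B B B B B   (applied B -> b)
  Step 9: b b B B B B B  =>  b b B B B B B B   (applied B -> B B)
  Step 10: b b B B B B B B  =>  b b b B B B B B   (applied B -> b)
  Step 11: b b b B B B B B  =>  b b b b B B B B   (applied B -> b)
  Step 12: b b b b B B B B  =>  b b b b B B B B B   (applied B -> B B)
  Step 13: b b b b B B B B B  =>  b b b b B B B B B B   (applied B -> B B)
  Step 14: b b b b B B B B B B  =>  b b b b b B B B B B   (applied B -> b)
  Step 15: b b b b b B B B B B  =>  b b b b b b B B B B   (applied B -> b)
  Step 16: b b b b b b B B B B  =>  b b b b b b B B B B B   (applied B -> B B)
  Step 17: b b b b b b B B B B B  =>  b b b b b b b B B B B   (applied B -> b)
  Step 18: b b b b b b b B B B B  =>  b b b b b b b b B B B   (applied B -> b)
  Step 19: b b b b b b b b B B B  =>  b b b b b b b b B B B B   (applied B -> B B)
  Step 20: b b b b b b b b B B B B  =>  b b b b b b b b B B B B B   (applied B -> B B)
  Step 21: b b b b b b b b B B B B B  =>  b b b b b b b b B B B B B B   (applied B -> B B)
  Step 22: b b b b b b b b B B B B B B  =>  b b b b b b b b b B B B B B   (applied B -> b)
  Step 23: b b b b b b b b b B B B B B  =>  b b b b b b b b b b B B B B   (applied B -> b)
  Step 24: b b b b b b b b b b B B B B  =>  b b b b b b b b b b B B B B B   (applied B -> B B)
  Step 25: b b b b b b b b b b B B B B B  =>  b b b b b b b b b b b B B B B   (applied B -> b)
  Step 26: b b b b b b b b b b b B B B B  =>  b b b b b b b b b b b b B B B   (applied B -> b)
  Step 27: b b b b b b b b b b b b B B B  =>  b b b b b b b b b b b b b B B   (applied B -> b)
  Step 28: b b b b b b b b b b b b b B B  =>  b b b b b b b b b b b b b b B   (applied B -> b)
  Step 29: b b b b b b b b b b b b b b B  =>  b b b b b b b b b b b b b b b   (applied B -> b)
Final yield: b b b b b b b b b b b b b b b
Total rewrite steps: 29

29


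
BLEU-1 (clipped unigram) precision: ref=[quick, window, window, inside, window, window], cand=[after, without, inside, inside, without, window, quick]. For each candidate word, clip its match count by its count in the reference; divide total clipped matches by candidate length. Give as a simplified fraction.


Reference word counts: {'inside': 1, 'quick': 1, 'window': 4}
Checking each candidate word (with clipping):
  'after' -> not in reference -> no match (matches: 0)
  'without' -> not in reference -> no match (matches: 0)
  'inside' -> in reference (ref count 1, used 1/1) -> match (matches: 1)
  'inside' -> ref count 1 already used up (1/1) -> clipped, no match (matches: 1)
  'without' -> not in reference -> no match (matches: 1)
  'window' -> in reference (ref count 4, used 1/4) -> match (matches: 2)
  'quick' -> in reference (ref count 1, used 1/1) -> match (matches: 3)
Clipped matches: 3, Candidate length: 7
Precision = 3/7

3/7


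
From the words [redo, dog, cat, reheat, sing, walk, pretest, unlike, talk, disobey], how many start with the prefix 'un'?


Checking each word for prefix 'un':
  'redo' -> no (count: 0)
  'dog' -> no (count: 0)
  'cat' -> no (count: 0)
  'reheat' -> no (count: 0)
  'sing' -> no (count: 0)
  'walk' -> no (count: 0)
  'pretest' -> no (count: 0)
  'unlike' -> YES, starts with 'un' (count: 1)
  'talk' -> no (count: 1)
  'disobey' -> no (count: 1)
Total with prefix 'un': 1

1


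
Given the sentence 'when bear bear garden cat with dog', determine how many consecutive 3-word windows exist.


Word trigrams from [7] words:
  Trigram 1: (when bear bear)
  Trigram 2: (bear bear garden)
  Trigram 3: (bear garden cat)
  Trigram 4: (garden cat with)
  Trigram 5: (cat with dog)
Total word trigrams: 7 - 2 = 5

5


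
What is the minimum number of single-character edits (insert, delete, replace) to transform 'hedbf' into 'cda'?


Building DP table for s1='hedbf' (len 5) and s2='cda' (len 3):
       c  d  a
    0  1  2  3
  h 1  1  2  3
  e 2  2  2  3
  d 3  3  2  3
  b 4  4  3  3
  f 5  5  4  4
Edit distance = dp[5][3] = 4

4


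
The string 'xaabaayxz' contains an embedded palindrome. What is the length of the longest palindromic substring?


Scanning 'xaabaayxz' for palindromic substrings.
Substring at positions 1-5: 'aabaa'.
Check: reverse('aabaa') = 'aabaa' -> palindrome confirmed.
Neighbouring characters ('x' / 'y') break symmetry, so it cannot extend further.
No longer palindromic substring exists; longest length = 5

5


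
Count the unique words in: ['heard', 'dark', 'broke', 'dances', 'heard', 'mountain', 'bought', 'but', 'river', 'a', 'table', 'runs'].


Listing all tokens and tracking unique types:
  Token 1: 'heard' -> NEW (unique so far: 1)
  Token 2: 'dark' -> NEW (unique so far: 2)
  Token 3: 'broke' -> NEW (unique so far: 3)
  Token 4: 'dances' -> NEW (unique so far: 4)
  Token 5: 'heard' -> duplicate (unique so far: 4)
  Token 6: 'mountain' -> NEW (unique so far: 5)
  Token 7: 'bought' -> NEW (unique so far: 6)
  Token 8: 'but' -> NEW (unique so far: 7)
  Token 9: 'river' -> NEW (unique so far: 8)
  Token 10: 'a' -> NEW (unique so far: 9)
  Token 11: 'table' -> NEW (unique so far: 10)
  Token 12: 'runs' -> NEW (unique so far: 11)
Unique types: ('a', 'bought', 'broke', 'but', 'dances', 'dark', 'heard', 'mountain', 'river', 'runs', 'table')
Vocabulary size: 11

11


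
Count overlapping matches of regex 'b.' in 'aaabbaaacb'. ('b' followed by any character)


Pattern: b. means 'b' followed by any character.
Scanning 'aaabbaaacb' position-by-position:
  Pos 0: window 'aa' -> no
  Pos 1: window 'aa' -> no
  Pos 2: window 'ab' -> no
  Pos 3: window 'bb' -> MATCH
  Pos 4: window 'ba' -> MATCH
  Pos 5: window 'aa' -> no
  Pos 6: window 'aa' -> no
  Pos 7: window 'ac' -> no
  Pos 8: window 'cb' -> no
  Pos 9: window 'b' -> no
Total matches: 2

2


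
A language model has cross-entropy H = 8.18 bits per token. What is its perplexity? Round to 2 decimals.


Perplexity formula: PP = 2^H
H = 8.18
PP = 2^8.18
Decompose: 2^8.18 = 2^8 * 2^0.18
2^8 = 256, 2^0.18 ~ 1.1328839
PP ~ 256 * 1.1328839 = 290.0182784
Rounded to 2 decimals: 290.02

290.02


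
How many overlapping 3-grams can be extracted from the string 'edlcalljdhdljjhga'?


String 'edlcalljdhdljjhga' has length L = 17.
Number of overlapping n-grams = L - n + 1
Substituting: 17 - 3 + 1 = 15

15


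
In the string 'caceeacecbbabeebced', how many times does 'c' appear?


Scanning 'caceeacecbbabeebced' for 'c':
  Position 0: 'c' -> MATCH (count: 1)
  Position 2: 'c' -> MATCH (count: 2)
  Position 6: 'c' -> MATCH (count: 3)
  Position 8: 'c' -> MATCH (count: 4)
  Position 16: 'c' -> MATCH (count: 5)
Total occurrences of 'c': 5

5


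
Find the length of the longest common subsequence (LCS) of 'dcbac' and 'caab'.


DP table for LCS of 'dcbac' and 'caab':
       c  a  a  b
    0  0  0  0  0
  d 0  0  0  0  0
  c 0  1  1  1  1
  b 0  1  1  1  2
  a 0  1  2  2  2
  c 0  1  2  2  2
LCS: 'cb'
LCS length = 2

2


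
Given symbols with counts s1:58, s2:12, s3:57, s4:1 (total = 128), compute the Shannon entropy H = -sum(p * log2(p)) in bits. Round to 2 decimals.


Computing entropy H = -sum(p_i * log2(p_i)):
  s1: p = 58/128 = 0.4531, -p*log2(p) = 0.5175
  s2: p = 12/128 = 0.0938, -p*log2(p) = 0.3202
  s3: p = 57/128 = 0.4453, -p*log2(p) = 0.5197
  s4: p = 1/128 = 0.0078, -p*log2(p) = 0.0547
H = sum of terms = 1.4121
Rounded to 2 decimals: 1.41

1.41


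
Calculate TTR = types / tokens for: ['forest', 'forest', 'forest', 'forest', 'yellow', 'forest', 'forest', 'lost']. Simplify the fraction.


Tokens: 8
Unique types: ('forest', 'lost', 'yellow') = 3
TTR = 3/8
Already in lowest terms.

3/8


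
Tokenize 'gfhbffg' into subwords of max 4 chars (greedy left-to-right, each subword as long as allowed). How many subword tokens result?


'gfhbffg' has 7 characters.
Chunking with max size 4:
  Chunk 1: 'gfhb' (positions 0-3)
  Chunk 2: 'ffg' (positions 4-6)
Total chunks: ceil(7 / 4) = 2

2


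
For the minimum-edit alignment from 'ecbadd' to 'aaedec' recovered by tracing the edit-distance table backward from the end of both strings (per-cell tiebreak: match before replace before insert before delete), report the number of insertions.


Edit distance = 6. Backtracking from cell (6, 6) with preference match > replace > insert > delete,
then listing the resulting alignment 'ecbadd' -> 'aaedec' left to right:
  Step 1: replace e->a
  Step 2: replace c->a
  Step 3: replace b->e
  Step 4: replace a->d
  Step 5: replace d->e
  Step 6: replace d->c
Total insertions: 0

0


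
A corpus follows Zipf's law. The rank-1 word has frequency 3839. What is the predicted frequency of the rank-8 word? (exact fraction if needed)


Zipf's law: freq(rank) = f1 / rank
f1 = 3839, rank = 8
freq = 3839 / 8
GCD(3839, 8) = 1
Simplified: 3839/8

3839/8


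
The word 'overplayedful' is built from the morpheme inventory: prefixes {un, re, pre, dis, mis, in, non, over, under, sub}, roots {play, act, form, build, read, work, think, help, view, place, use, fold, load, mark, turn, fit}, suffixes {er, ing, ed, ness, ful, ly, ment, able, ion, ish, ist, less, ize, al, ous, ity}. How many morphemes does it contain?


Segmenting 'overplayedful' against the inventory:
  'over' -> prefix (morpheme 1)
  'play' -> root (morpheme 2)
  'ed' -> suffix (morpheme 3)
  'ful' -> suffix (morpheme 4)
Total morphemes: 4

4


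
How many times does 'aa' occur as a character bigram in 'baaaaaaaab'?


Scanning 'baaaaaaaab' for bigram 'aa':
  Position 0: 'ba' -> no
  Position 1: 'aa' -> MATCH
  Position 2: 'aa' -> MATCH
  Position 3: 'aa' -> MATCH
  Position 4: 'aa' -> MATCH
  Position 5: 'aa' -> MATCH
  Position 6: 'aa' -> MATCH
  Position 7: 'aa' -> MATCH
  Position 8: 'ab' -> no
Total matches: 7

7


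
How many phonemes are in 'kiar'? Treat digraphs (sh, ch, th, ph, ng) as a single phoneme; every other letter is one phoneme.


Parsing 'kiar' greedily, digraphs first:
  'k' -> consonant phoneme (phonemes so far: 1)
  'i' -> vowel phoneme (phonemes so far: 2)
  'a' -> vowel phoneme (phonemes so far: 3)
  'r' -> consonant phoneme (phonemes so far: 4)
Total phonemes: 4

4


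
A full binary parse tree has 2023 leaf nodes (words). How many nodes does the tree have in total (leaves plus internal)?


Leaf nodes (terminals): 2023
Internal nodes = n - 1 = 2023 - 1 = 2022
Total = leaves + internal = 2023 + 2022 = 4045

4045


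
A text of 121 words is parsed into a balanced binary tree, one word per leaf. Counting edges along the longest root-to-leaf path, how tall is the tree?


In a balanced binary tree with n leaves the deepest leaf is ceil(log2(n)) edges below the root.
log2(121) = 6.9189
ceil(6.9189) = 7
height (edges) = 7

7


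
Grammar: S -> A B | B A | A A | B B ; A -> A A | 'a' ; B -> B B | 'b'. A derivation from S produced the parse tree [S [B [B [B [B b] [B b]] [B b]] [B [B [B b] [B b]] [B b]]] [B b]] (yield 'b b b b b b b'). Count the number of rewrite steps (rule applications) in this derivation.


Every bracketed nonterminal node [X ...] in the tree is produced by exactly one rule application.
Reading the tree off as a leftmost derivation:
  Step 1: S  =>  B B   (applied S -> B B)
  Step 2: B B  =>  B B B   (applied B -> B B)
  Step 3: B B B  =>  B B B B   (applied B -> B B)
  Step 4: B B B B  =>  B B B B B   (applied B -> B B)
  Step 5: B B B B B  =>  b B B B B   (applied B -> b)
  Step 6: b B B B B  =>  b b B B B   (applied B -> b)
  Step 7: b b B B B  =>  b b b B B   (applied B -> b)
  Step 8: b b b B B  =>  b b b B B B   (applied B -> B B)
  Step 9: b b b B B B  =>  b b b B B B B   (applied B -> B B)
  Step 10: b b b B B B B  =>  b b b b B B B   (applied B -> b)
  Step 11: b b b b B B B  =>  b b b b b B B   (applied B -> b)
  Step 12: b b b b b B B  =>  b b b b b b B   (applied B -> b)
  Step 13: b b b b b b B  =>  b b b b b b b   (applied B -> b)
Final yield: b b b b b b b
Total rewrite steps: 13

13


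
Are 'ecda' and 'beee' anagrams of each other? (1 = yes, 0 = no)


Sort characters of 'ecda': 'acde'
Sort characters of 'beee': 'beee'
Sorted forms differ -> they are NOT anagrams
Result: 0

0


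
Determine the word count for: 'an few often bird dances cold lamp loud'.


Counting words by splitting on spaces:
  Word 1: 'an'
  Word 2: 'few'
  Word 3: 'often'
  Word 4: 'bird'
  Word 5: 'dances'
  Word 6: 'cold'
  Word 7: 'lamp'
  Word 8: 'loud'
Total words: 8

8


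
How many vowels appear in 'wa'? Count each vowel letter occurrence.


Scanning each character of 'wa':
  Position 1: 'w' -> consonant (running count: 0)
  Position 2: 'a' -> vowel (running count: 1)
Total vowels: 1

1


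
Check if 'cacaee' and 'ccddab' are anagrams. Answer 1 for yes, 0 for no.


Sort characters of 'cacaee': 'aaccee'
Sort characters of 'ccddab': 'abccdd'
Sorted forms differ -> they are NOT anagrams
Result: 0

0


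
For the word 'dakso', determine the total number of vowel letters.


Scanning each character of 'dakso':
  Position 1: 'd' -> consonant (running count: 0)
  Position 2: 'a' -> vowel (running count: 1)
  Position 3: 'k' -> consonant (running count: 1)
  Position 4: 's' -> consonant (running count: 1)
  Position 5: 'o' -> vowel (running count: 2)
Total vowels: 2

2


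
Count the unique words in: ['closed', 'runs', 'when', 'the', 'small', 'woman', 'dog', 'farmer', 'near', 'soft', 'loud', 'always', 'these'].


Listing all tokens and tracking unique types:
  Token 1: 'closed' -> NEW (unique so far: 1)
  Token 2: 'runs' -> NEW (unique so far: 2)
  Token 3: 'when' -> NEW (unique so far: 3)
  Token 4: 'the' -> NEW (unique so far: 4)
  Token 5: 'small' -> NEW (unique so far: 5)
  Token 6: 'woman' -> NEW (unique so far: 6)
  Token 7: 'dog' -> NEW (unique so far: 7)
  Token 8: 'farmer' -> NEW (unique so far: 8)
  Token 9: 'near' -> NEW (unique so far: 9)
  Token 10: 'soft' -> NEW (unique so far: 10)
  Token 11: 'loud' -> NEW (unique so far: 11)
  Token 12: 'always' -> NEW (unique so far: 12)
  Token 13: 'these' -> NEW (unique so far: 13)
Unique types: ('always', 'closed', 'dog', 'farmer', 'loud', 'near', 'runs', 'small', 'soft', 'the', 'these', 'when', 'woman')
Vocabulary size: 13

13


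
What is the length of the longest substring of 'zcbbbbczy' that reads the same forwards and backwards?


Scanning 'zcbbbbczy' for palindromic substrings.
Substring at positions 0-7: 'zcbbbbcz'.
Check: reverse('zcbbbbcz') = 'zcbbbbcz' -> palindrome confirmed.
Neighbouring characters ('-' / 'y') break symmetry, so it cannot extend further.
No longer palindromic substring exists; longest length = 8

8


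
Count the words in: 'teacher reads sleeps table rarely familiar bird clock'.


Counting words by splitting on spaces:
  Word 1: 'teacher'
  Word 2: 'reads'
  Word 3: 'sleeps'
  Word 4: 'table'
  Word 5: 'rarely'
  Word 6: 'familiar'
  Word 7: 'bird'
  Word 8: 'clock'
Total words: 8

8


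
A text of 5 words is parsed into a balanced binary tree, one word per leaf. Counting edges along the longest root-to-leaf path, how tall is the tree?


In a balanced binary tree with n leaves the deepest leaf is ceil(log2(n)) edges below the root.
log2(5) = 2.3219
ceil(2.3219) = 3
height (edges) = 3

3


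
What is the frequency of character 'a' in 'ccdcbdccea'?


Scanning 'ccdcbdccea' for 'a':
  Position 9: 'a' -> MATCH (count: 1)
Total occurrences of 'a': 1

1


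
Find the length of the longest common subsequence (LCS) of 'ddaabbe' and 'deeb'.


DP table for LCS of 'ddaabbe' and 'deeb':
       d  e  e  b
    0  0  0  0  0
  d 0  1  1  1  1
  d 0  1  1  1  1
  a 0  1  1  1  1
  a 0  1  1  1  1
  b 0  1  1  1  2
  b 0  1  1  1  2
  e 0  1  2  2  2
LCS: 'db'
LCS length = 2

2


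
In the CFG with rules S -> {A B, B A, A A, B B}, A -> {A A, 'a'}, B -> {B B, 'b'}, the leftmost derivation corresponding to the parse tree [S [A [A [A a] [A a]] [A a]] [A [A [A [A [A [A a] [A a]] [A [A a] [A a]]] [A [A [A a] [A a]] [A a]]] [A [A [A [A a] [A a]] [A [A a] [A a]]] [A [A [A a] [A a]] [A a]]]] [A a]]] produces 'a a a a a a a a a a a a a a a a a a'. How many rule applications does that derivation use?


Every bracketed nonterminal node [X ...] in the tree is produced by exactly one rule application.
Reading the tree off as a leftmost derivation:
  Step 1: S  =>  A A   (applied S -> A A)
  Step 2: A A  =>  A A A   (applied A -> A A)
  Step 3: A A A  =>  A A A A   (applied A -> A A)
  Step 4: A A A A  =>  a A A A   (applied A -> a)
  Step 5: a A A A  =>  a a A A   (applied A -> a)
  Step 6: a a A A  =>  a a a A   (applied A -> a)
  Step 7: a a a A  =>  a a a A A   (applied A -> A A)
  Step 8: a a a A A  =>  a a a A A A   (applied A -> A A)
  Step 9: a a a A A A  =>  a a a A A A A   (applied A -> A A)
  Step 10: a a a A A A A  =>  a a a A A A A A   (applied A -> A A)
  Step 11: a a a A A A A A  =>  a a a A A A A A A   (applied A -> A A)
  Step 12: a a a A A A A A A  =>  a a a a A A A A A   (applied A -> a)
  Step 13: a a a a A A A A A  =>  a a a a a A A A A   (applied A -> a)
  Step 14: a a a a a A A A A  =>  a a a a a A A A A A   (applied A -> A A)
  Step 15: a a a a a A A A A A  =>  a a a a a a A A A A   (applied A -> a)
  Step 16: a a a a a a A A A A  =>  a a a a a a a A A A   (applied A -> a)
  Step 17: a a a a a a a A A A  =>  a a a a a a a A A A A   (applied A -> A A)
  Step 18: a a a a a a a A A A A  =>  a a a a a a a A A A A A   (applied A -> A A)
  Step 19: a a a a a a a A A A A A  =>  a a a a a a a a A A A A   (applied A -> a)
  Step 20: a a a a a a a a A A A A  =>  a a a a a a a a a A A A   (applied A -> a)
  Step 21: a a a a a a a a a A A A  =>  a a a a a a a a a a A A   (applied A -> a)
  Step 22: a a a a a a a a a a A A  =>  a a a a a a a a a a A A A   (applied A -> A A)
  Step 23: a a a a a a a a a a A A A  =>  a a a a a a a a a a A A A A   (applied A -> A A)
  Step 24: a a a a a a a a a a A A A A  =>  a a a a a a a a a a A A A A A   (applied A -> A A)
  Step 25: a a a a a a a a a a A A A A A  =>  a a a a a a a a a a a A A A A   (applied A -> a)
  Step 26: a a a a a a a a a a a A A A A  =>  a a a a a a a a a a a a A A A   (applied A -> a)
  Step 27: a a a a a a a a a a a a A A A  =>  a a a a a a a a a a a a A A A A   (applied A -> A A)
  Step 28: a a a a a a a a a a a a A A A A  =>  a a a a a a a a a a a a a A A A   (applied A -> a)
  Step 29: a a a a a a a a a a a a a A A A  =>  a a a a a a a a a a a a a a A A   (applied A -> a)
  Step 30: a a a a a a a a a a a a a a A A  =>  a a a a a a a a a a a a a a A A A   (applied A -> A A)
  Step 31: a a a a a a a a a a a a a a A A A  =>  a a a a a a a a a a a a a a A A A A   (applied A -> A A)
  Step 32: a a a a a a a a a a a a a a A A A A  =>  a a a a a a a a a a a a a a a A A A   (applied A -> a)
  Step 33: a a a a a a a a a a a a a a a A A A  =>  a a a a a a a a a a a a a a a a A A   (applied A -> a)
  Step 34: a a a a a a a a a a a a a a a a A A  =>  a a a a a a a a a a a a a a a a a A   (applied A -> a)
  Step 35: a a a a a a a a a a a a a a a a a A  =>  a a a a a a a a a a a a a a a a a a   (applied A -> a)
Final yield: a a a a a a a a a a a a a a a a a a
Total rewrite steps: 35

35
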